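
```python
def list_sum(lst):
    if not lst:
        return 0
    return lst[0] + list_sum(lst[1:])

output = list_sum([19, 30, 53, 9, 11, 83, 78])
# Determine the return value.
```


list_sum([19, 30, 53, 9, 11, 83, 78])
= 19 + list_sum([30, 53, 9, 11, 83, 78])
= 19 + 30 + list_sum([53, 9, 11, 83, 78])
= 19 + 30 + 53 + list_sum([9, 11, 83, 78])
= 19 + 30 + 53 + 9 + list_sum([11, 83, 78])
= 19 + 30 + 53 + 9 + 11 + list_sum([83, 78])
= 19 + 30 + 53 + 9 + 11 + 83 + list_sum([78])
= 19 + 30 + 53 + 9 + 11 + 83 + 78 + list_sum([])
= 19 + 30 + 53 + 9 + 11 + 83 + 78 + 0
= 283


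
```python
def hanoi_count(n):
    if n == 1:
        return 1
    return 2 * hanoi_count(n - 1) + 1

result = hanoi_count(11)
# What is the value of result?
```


hanoi_count(11)
= 2 * hanoi_count(10) + 1
= 2 * (2 * hanoi_count(9) + 1) + 1
= 2 * (2 * (2 * hanoi_count(8) + 1) + 1) + 1
= 2 * (2 * (2 * (2 * hanoi_count(7) + 1) + 1) + 1) + 1
= 2 * (2 * (2 * (2 * (2 * hanoi_count(6) + 1) + 1) + 1) + 1) + 1
= 2 * (2 * (2 * (2 * (2 * (2 * hanoi_count(5) + 1) + 1) + 1) + 1) + 1) + 1
= 2 * (2 * (2 * (2 * (2 * (2 * (2 * hanoi_count(4) + 1) + 1) + 1) + 1) + 1) + 1) + 1
= 2 * (2 * (2 * (2 * (2 * (2 * (2 * (2 * hanoi_count(3) + 1) + 1) + 1) + 1) + 1) + 1) + 1) + 1
= 2 * (2 * (2 * (2 * (2 * (2 * (2 * (2 * (2 * hanoi_count(2) + 1) + 1) + 1) + 1) + 1) + 1) + 1) + 1) + 1
= 2 * (2 * (2 * (2 * (2 * (2 * (2 * (2 * (2 * (2 * hanoi_count(1) + 1) + 1) + 1) + 1) + 1) + 1) + 1) + 1) + 1) + 1
Now compute bottom-up:
hanoi_count(1) = 1
hanoi_count(2) = 2 * 1 + 1 = 3
hanoi_count(3) = 2 * 3 + 1 = 7
hanoi_count(4) = 2 * 7 + 1 = 15
hanoi_count(5) = 2 * 15 + 1 = 31
hanoi_count(6) = 2 * 31 + 1 = 63
hanoi_count(7) = 2 * 63 + 1 = 127
hanoi_count(8) = 2 * 127 + 1 = 255
hanoi_count(9) = 2 * 255 + 1 = 511
hanoi_count(10) = 2 * 511 + 1 = 1023
hanoi_count(11) = 2 * 1023 + 1 = 2047
= 2047


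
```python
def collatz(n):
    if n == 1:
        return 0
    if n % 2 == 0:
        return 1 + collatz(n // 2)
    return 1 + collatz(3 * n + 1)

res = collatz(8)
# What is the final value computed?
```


collatz(8)
8 is even -> collatz(4)
4 is even -> collatz(2)
2 is even -> collatz(1)
Reached 1 after 3 steps
= 3


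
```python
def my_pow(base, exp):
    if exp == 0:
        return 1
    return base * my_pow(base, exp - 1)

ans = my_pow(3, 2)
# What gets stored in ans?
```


my_pow(3, 2)
= 3 * my_pow(3, 1)
= 3 * 3 * my_pow(3, 0)
= 3 * 3 * 1
= 9


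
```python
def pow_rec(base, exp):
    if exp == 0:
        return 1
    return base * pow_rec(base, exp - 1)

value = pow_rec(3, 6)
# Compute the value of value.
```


pow_rec(3, 6)
= 3 * pow_rec(3, 5)
= 3 * 3 * pow_rec(3, 4)
= 3 * 3 * 3 * pow_rec(3, 3)
= 3 * 3 * 3 * 3 * pow_rec(3, 2)
= 3 * 3 * 3 * 3 * 3 * pow_rec(3, 1)
= 3 * 3 * 3 * 3 * 3 * 3 * pow_rec(3, 0)
= 3 * 3 * 3 * 3 * 3 * 3 * 1
= 729


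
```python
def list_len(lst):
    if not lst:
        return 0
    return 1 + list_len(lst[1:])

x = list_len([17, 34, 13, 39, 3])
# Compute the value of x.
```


list_len([17, 34, 13, 39, 3])
= 1 + list_len([34, 13, 39, 3])
= 1 + 1 + list_len([13, 39, 3])
= 1 + 1 + 1 + list_len([39, 3])
= 1 + 1 + 1 + 1 + list_len([3])
= 1 + 1 + 1 + 1 + 1 + list_len([])
= 1 + 1 + 1 + 1 + 1 + 0
= 5


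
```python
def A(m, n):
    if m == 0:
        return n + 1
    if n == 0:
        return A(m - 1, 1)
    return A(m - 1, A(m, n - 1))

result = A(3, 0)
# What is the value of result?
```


A(3, 0)
n == 0: return A(2, 1)
= A(2, 1) = 5
= 5


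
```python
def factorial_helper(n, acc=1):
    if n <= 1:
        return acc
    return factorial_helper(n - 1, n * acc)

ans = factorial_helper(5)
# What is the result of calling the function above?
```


factorial_helper(5, 1)
= factorial_helper(4, 5 * 1) = factorial_helper(4, 5)
= factorial_helper(3, 4 * 5) = factorial_helper(3, 20)
= factorial_helper(2, 3 * 20) = factorial_helper(2, 60)
= factorial_helper(1, 2 * 60) = factorial_helper(1, 120)
n <= 1, return acc = 120


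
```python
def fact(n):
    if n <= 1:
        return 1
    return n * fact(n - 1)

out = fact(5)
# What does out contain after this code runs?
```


fact(5)
= 5 * fact(4)
= 5 * 4 * fact(3)
= 5 * 4 * 3 * fact(2)
= 5 * 4 * 3 * 2 * fact(1)
= 5 * 4 * 3 * 2 * 1
= 120


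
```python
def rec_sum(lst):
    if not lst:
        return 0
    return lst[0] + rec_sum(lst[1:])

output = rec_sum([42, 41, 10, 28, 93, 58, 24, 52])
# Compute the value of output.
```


rec_sum([42, 41, 10, 28, 93, 58, 24, 52])
= 42 + rec_sum([41, 10, 28, 93, 58, 24, 52])
= 42 + 41 + rec_sum([10, 28, 93, 58, 24, 52])
= 42 + 41 + 10 + rec_sum([28, 93, 58, 24, 52])
= 42 + 41 + 10 + 28 + rec_sum([93, 58, 24, 52])
= 42 + 41 + 10 + 28 + 93 + rec_sum([58, 24, 52])
= 42 + 41 + 10 + 28 + 93 + 58 + rec_sum([24, 52])
= 42 + 41 + 10 + 28 + 93 + 58 + 24 + rec_sum([52])
= 42 + 41 + 10 + 28 + 93 + 58 + 24 + 52 + rec_sum([])
= 42 + 41 + 10 + 28 + 93 + 58 + 24 + 52 + 0
= 348


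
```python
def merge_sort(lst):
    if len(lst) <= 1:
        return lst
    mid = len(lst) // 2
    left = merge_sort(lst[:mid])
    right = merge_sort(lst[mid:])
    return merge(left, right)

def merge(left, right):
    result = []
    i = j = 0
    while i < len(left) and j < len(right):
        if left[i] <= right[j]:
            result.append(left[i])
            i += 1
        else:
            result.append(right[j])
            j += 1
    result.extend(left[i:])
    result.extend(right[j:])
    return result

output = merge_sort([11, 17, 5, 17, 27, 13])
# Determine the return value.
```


merge_sort([11, 17, 5, 17, 27, 13])
Split into [11, 17, 5] and [17, 27, 13]
Left sorted: [5, 11, 17]
Right sorted: [13, 17, 27]
Merge [5, 11, 17] and [13, 17, 27]
= [5, 11, 13, 17, 17, 27]


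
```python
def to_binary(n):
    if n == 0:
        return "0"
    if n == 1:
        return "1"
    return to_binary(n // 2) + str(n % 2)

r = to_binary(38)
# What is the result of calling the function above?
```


to_binary(38)
= to_binary(19) + "0"
= to_binary(9) + "1" + "0"
= to_binary(4) + "1" + "1" + "0"
= to_binary(2) + "0" + "1" + "1" + "0"
= to_binary(1) + "0" + "0" + "1" + "1" + "0"
= "1" + "0" + "0" + "1" + "1" + "0"
= "100110"


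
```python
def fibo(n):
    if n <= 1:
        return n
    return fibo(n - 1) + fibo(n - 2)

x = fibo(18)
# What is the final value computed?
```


fibo(18)
= fibo(17) + fibo(16)
= (fibo(16) + fibo(15)) + fibo(16)
Computing bottom-up: fibo(0)=0, fibo(1)=1, fibo(2)=1, fibo(3)=2, fibo(4)=3, fibo(5)=5, fibo(6)=8, fibo(7)=13, fibo(8)=21, fibo(9)=34, fibo(10)=55, fibo(11)=89, fibo(12)=144, fibo(13)=233, fibo(14)=377, fibo(15)=610, fibo(16)=987, fibo(17)=1597, fibo(18)=2584
= 2584


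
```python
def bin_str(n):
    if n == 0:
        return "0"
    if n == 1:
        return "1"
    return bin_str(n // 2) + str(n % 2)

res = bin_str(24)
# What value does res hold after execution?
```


bin_str(24)
= bin_str(12) + "0"
= bin_str(6) + "0" + "0"
= bin_str(3) + "0" + "0" + "0"
= bin_str(1) + "1" + "0" + "0" + "0"
= "1" + "1" + "0" + "0" + "0"
= "11000"


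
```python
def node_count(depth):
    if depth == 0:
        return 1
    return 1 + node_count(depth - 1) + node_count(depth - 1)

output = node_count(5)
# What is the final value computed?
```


node_count(5)
= 1 + node_count(4) + node_count(4)
= 1 + 2 * node_count(4)
node_count(k) = 2^(k+1) - 1
node_count(0) = 1
node_count(1) = 3
node_count(2) = 7
node_count(3) = 15
node_count(4) = 31
node_count(5) = 2^6 - 1 = 63


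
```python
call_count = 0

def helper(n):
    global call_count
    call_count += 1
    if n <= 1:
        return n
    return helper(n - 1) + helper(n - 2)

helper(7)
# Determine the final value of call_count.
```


helper(7) calls helper(6) and helper(5); each non-base call branches into two more.
Let C(k) = total number of calls made by helper(k), including the call to helper(k) itself.
Base cases: C(0) = 1, C(1) = 1
Recurrence: C(k) = 1 + C(k-1) + C(k-2)
  C(2) = 1 + C(1) + C(0) = 1 + 1 + 1 = 3
  C(3) = 1 + C(2) + C(1) = 1 + 3 + 1 = 5
  C(4) = 1 + C(3) + C(2) = 1 + 5 + 3 = 9
  C(5) = 1 + C(4) + C(3) = 1 + 9 + 5 = 15
  C(6) = 1 + C(5) + C(4) = 1 + 15 + 9 = 25
  C(7) = 1 + C(6) + C(5) = 1 + 25 + 15 = 41
Total calls = C(7) = 41


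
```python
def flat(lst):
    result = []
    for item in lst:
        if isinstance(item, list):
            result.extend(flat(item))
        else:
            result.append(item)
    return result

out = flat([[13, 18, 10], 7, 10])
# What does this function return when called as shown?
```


flat([[13, 18, 10], 7, 10])
Processing each element:
  [13, 18, 10] is a list -> flat recursively -> [13, 18, 10]
  7 is not a list -> append 7
  10 is not a list -> append 10
= [13, 18, 10, 7, 10]


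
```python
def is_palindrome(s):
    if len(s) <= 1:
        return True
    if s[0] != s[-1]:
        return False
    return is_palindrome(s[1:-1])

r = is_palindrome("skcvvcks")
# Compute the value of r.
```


is_palindrome("skcvvcks")
"skcvvcks": s[0]='s' == s[-1]='s' -> is_palindrome("kcvvck")
"kcvvck": s[0]='k' == s[-1]='k' -> is_palindrome("cvvc")
"cvvc": s[0]='c' == s[-1]='c' -> is_palindrome("vv")
"vv": s[0]='v' == s[-1]='v' -> is_palindrome("")
"": len <= 1 -> True
= True


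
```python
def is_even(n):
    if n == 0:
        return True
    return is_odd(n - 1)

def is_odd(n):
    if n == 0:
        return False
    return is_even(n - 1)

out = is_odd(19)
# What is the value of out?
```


is_odd(19)
= is_even(18)
= is_odd(17)
= is_even(16)
= is_odd(15)
= is_even(14)
= is_odd(13)
= is_even(12)
= is_odd(11)
= is_even(10)
= is_odd(9)
= is_even(8)
= is_odd(7)
= is_even(6)
= is_odd(5)
= is_even(4)
= is_odd(3)
= is_even(2)
= is_odd(1)
= is_even(0)
n == 0: return True
= True


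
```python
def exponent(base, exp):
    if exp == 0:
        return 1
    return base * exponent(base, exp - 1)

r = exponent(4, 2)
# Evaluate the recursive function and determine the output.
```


exponent(4, 2)
= 4 * exponent(4, 1)
= 4 * 4 * exponent(4, 0)
= 4 * 4 * 1
= 16


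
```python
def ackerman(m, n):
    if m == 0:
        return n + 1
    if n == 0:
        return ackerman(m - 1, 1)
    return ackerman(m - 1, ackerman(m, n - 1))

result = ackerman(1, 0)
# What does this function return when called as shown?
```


ackerman(1, 0)
n == 0: return ackerman(0, 1)
= ackerman(0, 1) = 2
= 2


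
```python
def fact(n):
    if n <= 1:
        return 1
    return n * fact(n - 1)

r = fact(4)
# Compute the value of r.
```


fact(4)
= 4 * fact(3)
= 4 * 3 * fact(2)
= 4 * 3 * 2 * fact(1)
= 4 * 3 * 2 * 1
= 24


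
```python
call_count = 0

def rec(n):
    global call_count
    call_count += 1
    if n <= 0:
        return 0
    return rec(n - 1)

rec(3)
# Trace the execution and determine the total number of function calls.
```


rec(3) calls rec(2) calls ... calls rec(0)
Total calls: 3 + 1 (for base case) = 4


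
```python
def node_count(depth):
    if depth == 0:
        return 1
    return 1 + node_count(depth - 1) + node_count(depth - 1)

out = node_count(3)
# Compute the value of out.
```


node_count(3)
= 1 + node_count(2) + node_count(2)
= 1 + 2 * node_count(2)
node_count(k) = 2^(k+1) - 1
node_count(0) = 1
node_count(1) = 3
node_count(2) = 7
node_count(3) = 15
node_count(3) = 2^4 - 1 = 15


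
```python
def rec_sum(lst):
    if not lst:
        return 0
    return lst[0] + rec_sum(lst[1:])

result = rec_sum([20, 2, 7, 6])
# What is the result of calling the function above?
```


rec_sum([20, 2, 7, 6])
= 20 + rec_sum([2, 7, 6])
= 20 + 2 + rec_sum([7, 6])
= 20 + 2 + 7 + rec_sum([6])
= 20 + 2 + 7 + 6 + rec_sum([])
= 20 + 2 + 7 + 6 + 0
= 35


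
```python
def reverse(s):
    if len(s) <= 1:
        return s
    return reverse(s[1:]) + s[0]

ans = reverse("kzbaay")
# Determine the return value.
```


reverse("kzbaay")
= reverse("zbaay") + "k"
= reverse("baay") + "z" + "k"
= reverse("aay") + "b" + "z" + "k"
= reverse("ay") + "a" + "b" + "z" + "k"
= reverse("y") + "a" + "a" + "b" + "z" + "k"
= "y" + "a" + "a" + "b" + "z" + "k"
= "yaabzk"


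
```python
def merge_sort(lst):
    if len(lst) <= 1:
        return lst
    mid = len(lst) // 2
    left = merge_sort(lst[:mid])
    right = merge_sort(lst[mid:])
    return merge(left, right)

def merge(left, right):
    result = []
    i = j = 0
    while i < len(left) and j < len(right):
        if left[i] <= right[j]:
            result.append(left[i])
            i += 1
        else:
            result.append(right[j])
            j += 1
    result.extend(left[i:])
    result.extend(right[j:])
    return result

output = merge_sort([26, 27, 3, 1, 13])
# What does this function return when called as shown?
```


merge_sort([26, 27, 3, 1, 13])
Split into [26, 27] and [3, 1, 13]
Left sorted: [26, 27]
Right sorted: [1, 3, 13]
Merge [26, 27] and [1, 3, 13]
= [1, 3, 13, 26, 27]


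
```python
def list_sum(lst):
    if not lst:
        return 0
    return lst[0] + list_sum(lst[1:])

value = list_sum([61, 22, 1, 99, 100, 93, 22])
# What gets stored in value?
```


list_sum([61, 22, 1, 99, 100, 93, 22])
= 61 + list_sum([22, 1, 99, 100, 93, 22])
= 61 + 22 + list_sum([1, 99, 100, 93, 22])
= 61 + 22 + 1 + list_sum([99, 100, 93, 22])
= 61 + 22 + 1 + 99 + list_sum([100, 93, 22])
= 61 + 22 + 1 + 99 + 100 + list_sum([93, 22])
= 61 + 22 + 1 + 99 + 100 + 93 + list_sum([22])
= 61 + 22 + 1 + 99 + 100 + 93 + 22 + list_sum([])
= 61 + 22 + 1 + 99 + 100 + 93 + 22 + 0
= 398


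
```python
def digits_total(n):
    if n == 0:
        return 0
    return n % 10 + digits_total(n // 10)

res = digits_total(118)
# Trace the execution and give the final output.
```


digits_total(118)
= 8 + digits_total(11)
= 8 + 1 + digits_total(1)
= 8 + 1 + 1 + digits_total(0)
= 8 + 1 + 1 + 0
= 10


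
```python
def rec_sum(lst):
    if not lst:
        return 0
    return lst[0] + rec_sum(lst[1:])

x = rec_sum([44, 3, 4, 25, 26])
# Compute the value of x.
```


rec_sum([44, 3, 4, 25, 26])
= 44 + rec_sum([3, 4, 25, 26])
= 44 + 3 + rec_sum([4, 25, 26])
= 44 + 3 + 4 + rec_sum([25, 26])
= 44 + 3 + 4 + 25 + rec_sum([26])
= 44 + 3 + 4 + 25 + 26 + rec_sum([])
= 44 + 3 + 4 + 25 + 26 + 0
= 102


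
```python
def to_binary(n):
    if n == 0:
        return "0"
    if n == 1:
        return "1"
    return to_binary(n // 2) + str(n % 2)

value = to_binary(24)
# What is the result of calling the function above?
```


to_binary(24)
= to_binary(12) + "0"
= to_binary(6) + "0" + "0"
= to_binary(3) + "0" + "0" + "0"
= to_binary(1) + "1" + "0" + "0" + "0"
= "1" + "1" + "0" + "0" + "0"
= "11000"


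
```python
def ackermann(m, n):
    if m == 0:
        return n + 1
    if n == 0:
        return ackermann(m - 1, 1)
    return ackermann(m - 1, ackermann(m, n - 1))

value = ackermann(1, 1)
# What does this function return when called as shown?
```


ackermann(1, 1)
= ackermann(0, ackermann(1, 0))
First compute ackermann(1, 0) = 2
= ackermann(0, 2)
= 3


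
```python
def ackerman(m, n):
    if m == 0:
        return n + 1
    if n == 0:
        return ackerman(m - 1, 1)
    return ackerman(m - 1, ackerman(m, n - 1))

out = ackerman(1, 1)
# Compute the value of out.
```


ackerman(1, 1)
= ackerman(0, ackerman(1, 0))
First compute ackerman(1, 0) = 2
= ackerman(0, 2)
= 3


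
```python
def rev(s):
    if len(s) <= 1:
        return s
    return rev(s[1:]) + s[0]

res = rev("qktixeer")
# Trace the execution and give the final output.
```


rev("qktixeer")
= rev("ktixeer") + "q"
= rev("tixeer") + "k" + "q"
= rev("ixeer") + "t" + "k" + "q"
= rev("xeer") + "i" + "t" + "k" + "q"
= rev("eer") + "x" + "i" + "t" + "k" + "q"
= rev("er") + "e" + "x" + "i" + "t" + "k" + "q"
= rev("r") + "e" + "e" + "x" + "i" + "t" + "k" + "q"
= "r" + "e" + "e" + "x" + "i" + "t" + "k" + "q"
= "reexitkq"


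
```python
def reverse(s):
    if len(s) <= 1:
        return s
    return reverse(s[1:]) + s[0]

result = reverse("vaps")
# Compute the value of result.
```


reverse("vaps")
= reverse("aps") + "v"
= reverse("ps") + "a" + "v"
= reverse("s") + "p" + "a" + "v"
= "s" + "p" + "a" + "v"
= "spav"


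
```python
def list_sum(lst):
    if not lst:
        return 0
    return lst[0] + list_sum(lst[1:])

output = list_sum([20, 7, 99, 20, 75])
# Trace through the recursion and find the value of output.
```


list_sum([20, 7, 99, 20, 75])
= 20 + list_sum([7, 99, 20, 75])
= 20 + 7 + list_sum([99, 20, 75])
= 20 + 7 + 99 + list_sum([20, 75])
= 20 + 7 + 99 + 20 + list_sum([75])
= 20 + 7 + 99 + 20 + 75 + list_sum([])
= 20 + 7 + 99 + 20 + 75 + 0
= 221


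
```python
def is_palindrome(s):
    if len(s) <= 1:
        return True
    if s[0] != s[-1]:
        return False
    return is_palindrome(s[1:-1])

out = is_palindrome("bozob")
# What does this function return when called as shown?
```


is_palindrome("bozob")
"bozob": s[0]='b' == s[-1]='b' -> is_palindrome("ozo")
"ozo": s[0]='o' == s[-1]='o' -> is_palindrome("z")
"z": len <= 1 -> True
= True


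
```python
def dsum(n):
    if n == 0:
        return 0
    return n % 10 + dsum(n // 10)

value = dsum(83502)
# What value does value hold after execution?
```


dsum(83502)
= 2 + dsum(8350)
= 2 + 0 + dsum(835)
= 2 + 0 + 5 + dsum(83)
= 2 + 0 + 5 + 3 + dsum(8)
= 2 + 0 + 5 + 3 + 8 + dsum(0)
= 2 + 0 + 5 + 3 + 8 + 0
= 18


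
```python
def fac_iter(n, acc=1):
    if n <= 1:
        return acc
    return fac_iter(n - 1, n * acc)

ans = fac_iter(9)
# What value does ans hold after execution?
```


fac_iter(9, 1)
= fac_iter(8, 9 * 1) = fac_iter(8, 9)
= fac_iter(7, 8 * 9) = fac_iter(7, 72)
= fac_iter(6, 7 * 72) = fac_iter(6, 504)
= fac_iter(5, 6 * 504) = fac_iter(5, 3024)
= fac_iter(4, 5 * 3024) = fac_iter(4, 15120)
= fac_iter(3, 4 * 15120) = fac_iter(3, 60480)
= fac_iter(2, 3 * 60480) = fac_iter(2, 181440)
= fac_iter(1, 2 * 181440) = fac_iter(1, 362880)
n <= 1, return acc = 362880


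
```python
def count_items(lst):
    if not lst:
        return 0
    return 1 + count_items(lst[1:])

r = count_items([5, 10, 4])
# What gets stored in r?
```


count_items([5, 10, 4])
= 1 + count_items([10, 4])
= 1 + 1 + count_items([4])
= 1 + 1 + 1 + count_items([])
= 1 + 1 + 1 + 0
= 3


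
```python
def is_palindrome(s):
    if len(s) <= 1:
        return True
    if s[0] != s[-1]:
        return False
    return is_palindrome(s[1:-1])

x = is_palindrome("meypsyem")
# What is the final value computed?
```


is_palindrome("meypsyem")
"meypsyem": s[0]='m' == s[-1]='m' -> is_palindrome("eypsye")
"eypsye": s[0]='e' == s[-1]='e' -> is_palindrome("ypsy")
"ypsy": s[0]='y' == s[-1]='y' -> is_palindrome("ps")
"ps": s[0]='p' != s[-1]='s' -> False
= False


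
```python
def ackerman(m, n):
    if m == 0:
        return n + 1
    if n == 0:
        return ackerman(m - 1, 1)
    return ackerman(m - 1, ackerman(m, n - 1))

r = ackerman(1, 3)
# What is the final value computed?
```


ackerman(1, 3)
= ackerman(0, ackerman(1, 2))
First compute ackerman(1, 2) = 4
= ackerman(0, 4)
= 5


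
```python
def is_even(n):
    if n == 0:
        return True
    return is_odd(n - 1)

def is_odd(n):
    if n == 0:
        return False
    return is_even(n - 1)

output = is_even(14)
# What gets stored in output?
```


is_even(14)
= is_odd(13)
= is_even(12)
= is_odd(11)
= is_even(10)
= is_odd(9)
= is_even(8)
= is_odd(7)
= is_even(6)
= is_odd(5)
= is_even(4)
= is_odd(3)
= is_even(2)
= is_odd(1)
= is_even(0)
n == 0: return True
= True


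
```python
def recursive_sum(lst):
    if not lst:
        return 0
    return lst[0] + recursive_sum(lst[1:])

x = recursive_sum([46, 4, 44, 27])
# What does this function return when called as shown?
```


recursive_sum([46, 4, 44, 27])
= 46 + recursive_sum([4, 44, 27])
= 46 + 4 + recursive_sum([44, 27])
= 46 + 4 + 44 + recursive_sum([27])
= 46 + 4 + 44 + 27 + recursive_sum([])
= 46 + 4 + 44 + 27 + 0
= 121


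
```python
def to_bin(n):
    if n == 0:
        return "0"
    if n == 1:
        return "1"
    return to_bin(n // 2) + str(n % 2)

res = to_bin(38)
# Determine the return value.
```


to_bin(38)
= to_bin(19) + "0"
= to_bin(9) + "1" + "0"
= to_bin(4) + "1" + "1" + "0"
= to_bin(2) + "0" + "1" + "1" + "0"
= to_bin(1) + "0" + "0" + "1" + "1" + "0"
= "1" + "0" + "0" + "1" + "1" + "0"
= "100110"


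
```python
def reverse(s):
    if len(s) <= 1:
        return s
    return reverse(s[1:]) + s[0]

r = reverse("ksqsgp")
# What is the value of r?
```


reverse("ksqsgp")
= reverse("sqsgp") + "k"
= reverse("qsgp") + "s" + "k"
= reverse("sgp") + "q" + "s" + "k"
= reverse("gp") + "s" + "q" + "s" + "k"
= reverse("p") + "g" + "s" + "q" + "s" + "k"
= "p" + "g" + "s" + "q" + "s" + "k"
= "pgsqsk"


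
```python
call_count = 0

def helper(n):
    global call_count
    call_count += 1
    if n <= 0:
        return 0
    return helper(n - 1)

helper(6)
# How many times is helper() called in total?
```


helper(6) calls helper(5) calls ... calls helper(0)
Total calls: 6 + 1 (for base case) = 7


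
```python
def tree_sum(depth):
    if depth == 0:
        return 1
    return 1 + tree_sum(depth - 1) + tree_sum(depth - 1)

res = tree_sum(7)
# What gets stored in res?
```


tree_sum(7)
= 1 + tree_sum(6) + tree_sum(6)
= 1 + 2 * tree_sum(6)
tree_sum(k) = 2^(k+1) - 1
tree_sum(0) = 1
tree_sum(1) = 3
tree_sum(2) = 7
tree_sum(3) = 15
tree_sum(4) = 31
tree_sum(7) = 2^8 - 1 = 255


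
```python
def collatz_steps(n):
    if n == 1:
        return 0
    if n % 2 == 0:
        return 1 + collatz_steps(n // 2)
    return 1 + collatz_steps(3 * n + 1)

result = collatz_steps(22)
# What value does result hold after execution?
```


collatz_steps(22)
22 is even -> collatz_steps(11)
11 is odd -> 3*11+1 = 34 -> collatz_steps(34)
34 is even -> collatz_steps(17)
17 is odd -> 3*17+1 = 52 -> collatz_steps(52)
52 is even -> collatz_steps(26)
26 is even -> collatz_steps(13)
13 is odd -> 3*13+1 = 40 -> collatz_steps(40)
40 is even -> collatz_steps(20)
20 is even -> collatz_steps(10)
10 is even -> collatz_steps(5)
5 is odd -> 3*5+1 = 16 -> collatz_steps(16)
16 is even -> collatz_steps(8)
8 is even -> collatz_steps(4)
4 is even -> collatz_steps(2)
2 is even -> collatz_steps(1)
Reached 1 after 15 steps
= 15


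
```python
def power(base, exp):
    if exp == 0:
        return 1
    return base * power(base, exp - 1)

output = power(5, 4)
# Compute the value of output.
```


power(5, 4)
= 5 * power(5, 3)
= 5 * 5 * power(5, 2)
= 5 * 5 * 5 * power(5, 1)
= 5 * 5 * 5 * 5 * power(5, 0)
= 5 * 5 * 5 * 5 * 1
= 625


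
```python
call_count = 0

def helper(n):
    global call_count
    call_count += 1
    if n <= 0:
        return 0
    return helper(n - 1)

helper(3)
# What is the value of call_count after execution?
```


helper(3) calls helper(2) calls ... calls helper(0)
Total calls: 3 + 1 (for base case) = 4


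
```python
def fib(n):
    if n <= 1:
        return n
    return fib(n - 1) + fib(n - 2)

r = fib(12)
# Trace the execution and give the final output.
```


fib(12)
= fib(11) + fib(10)
= (fib(10) + fib(9)) + fib(10)
Computing bottom-up: fib(0)=0, fib(1)=1, fib(2)=1, fib(3)=2, fib(4)=3, fib(5)=5, fib(6)=8, fib(7)=13, fib(8)=21, fib(9)=34, fib(10)=55, fib(11)=89, fib(12)=144
= 144


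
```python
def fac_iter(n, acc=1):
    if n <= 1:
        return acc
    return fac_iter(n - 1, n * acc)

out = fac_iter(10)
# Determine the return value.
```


fac_iter(10, 1)
= fac_iter(9, 10 * 1) = fac_iter(9, 10)
= fac_iter(8, 9 * 10) = fac_iter(8, 90)
= fac_iter(7, 8 * 90) = fac_iter(7, 720)
= fac_iter(6, 7 * 720) = fac_iter(6, 5040)
= fac_iter(5, 6 * 5040) = fac_iter(5, 30240)
= fac_iter(4, 5 * 30240) = fac_iter(4, 151200)
= fac_iter(3, 4 * 151200) = fac_iter(3, 604800)
= fac_iter(2, 3 * 604800) = fac_iter(2, 1814400)
= fac_iter(1, 2 * 1814400) = fac_iter(1, 3628800)
n <= 1, return acc = 3628800


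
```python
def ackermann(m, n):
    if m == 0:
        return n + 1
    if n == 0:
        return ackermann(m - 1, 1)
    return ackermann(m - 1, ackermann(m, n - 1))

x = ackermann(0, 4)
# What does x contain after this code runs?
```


ackermann(0, 4)
m == 0: return 4 + 1 = 5
= 5


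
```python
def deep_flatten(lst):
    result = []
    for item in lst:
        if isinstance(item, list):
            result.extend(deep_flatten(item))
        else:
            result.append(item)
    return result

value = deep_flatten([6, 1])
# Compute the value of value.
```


deep_flatten([6, 1])
Processing each element:
  6 is not a list -> append 6
  1 is not a list -> append 1
= [6, 1]


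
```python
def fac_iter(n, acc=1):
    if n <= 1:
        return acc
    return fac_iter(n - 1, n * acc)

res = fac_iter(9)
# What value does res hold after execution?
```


fac_iter(9, 1)
= fac_iter(8, 9 * 1) = fac_iter(8, 9)
= fac_iter(7, 8 * 9) = fac_iter(7, 72)
= fac_iter(6, 7 * 72) = fac_iter(6, 504)
= fac_iter(5, 6 * 504) = fac_iter(5, 3024)
= fac_iter(4, 5 * 3024) = fac_iter(4, 15120)
= fac_iter(3, 4 * 15120) = fac_iter(3, 60480)
= fac_iter(2, 3 * 60480) = fac_iter(2, 181440)
= fac_iter(1, 2 * 181440) = fac_iter(1, 362880)
n <= 1, return acc = 362880


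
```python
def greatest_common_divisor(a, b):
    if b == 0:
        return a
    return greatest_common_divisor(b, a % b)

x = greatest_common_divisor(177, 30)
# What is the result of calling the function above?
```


greatest_common_divisor(177, 30)
= greatest_common_divisor(30, 177 % 30) = greatest_common_divisor(30, 27)
= greatest_common_divisor(27, 30 % 27) = greatest_common_divisor(27, 3)
= greatest_common_divisor(3, 27 % 3) = greatest_common_divisor(3, 0)
b == 0, return a = 3


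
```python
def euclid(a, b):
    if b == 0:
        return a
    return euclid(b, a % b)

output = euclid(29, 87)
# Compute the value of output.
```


euclid(29, 87)
= euclid(87, 29 % 87) = euclid(87, 29)
= euclid(29, 87 % 29) = euclid(29, 0)
b == 0, return a = 29


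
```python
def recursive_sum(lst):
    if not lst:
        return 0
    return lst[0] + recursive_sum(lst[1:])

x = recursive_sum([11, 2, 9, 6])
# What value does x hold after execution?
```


recursive_sum([11, 2, 9, 6])
= 11 + recursive_sum([2, 9, 6])
= 11 + 2 + recursive_sum([9, 6])
= 11 + 2 + 9 + recursive_sum([6])
= 11 + 2 + 9 + 6 + recursive_sum([])
= 11 + 2 + 9 + 6 + 0
= 28


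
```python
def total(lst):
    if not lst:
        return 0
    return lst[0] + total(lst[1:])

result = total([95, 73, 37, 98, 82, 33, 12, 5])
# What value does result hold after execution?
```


total([95, 73, 37, 98, 82, 33, 12, 5])
= 95 + total([73, 37, 98, 82, 33, 12, 5])
= 95 + 73 + total([37, 98, 82, 33, 12, 5])
= 95 + 73 + 37 + total([98, 82, 33, 12, 5])
= 95 + 73 + 37 + 98 + total([82, 33, 12, 5])
= 95 + 73 + 37 + 98 + 82 + total([33, 12, 5])
= 95 + 73 + 37 + 98 + 82 + 33 + total([12, 5])
= 95 + 73 + 37 + 98 + 82 + 33 + 12 + total([5])
= 95 + 73 + 37 + 98 + 82 + 33 + 12 + 5 + total([])
= 95 + 73 + 37 + 98 + 82 + 33 + 12 + 5 + 0
= 435


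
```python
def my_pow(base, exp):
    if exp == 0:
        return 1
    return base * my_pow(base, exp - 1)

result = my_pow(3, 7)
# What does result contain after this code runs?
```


my_pow(3, 7)
= 3 * my_pow(3, 6)
= 3 * 3 * my_pow(3, 5)
= 3 * 3 * 3 * my_pow(3, 4)
= 3 * 3 * 3 * 3 * my_pow(3, 3)
= 3 * 3 * 3 * 3 * 3 * my_pow(3, 2)
= 3 * 3 * 3 * 3 * 3 * 3 * my_pow(3, 1)
= 3 * 3 * 3 * 3 * 3 * 3 * 3 * my_pow(3, 0)
= 3 * 3 * 3 * 3 * 3 * 3 * 3 * 1
= 2187


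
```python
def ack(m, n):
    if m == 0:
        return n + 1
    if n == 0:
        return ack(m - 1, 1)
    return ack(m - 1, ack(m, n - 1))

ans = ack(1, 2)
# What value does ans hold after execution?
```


ack(1, 2)
= ack(0, ack(1, 1))
First compute ack(1, 1) = 3
= ack(0, 3)
= 4


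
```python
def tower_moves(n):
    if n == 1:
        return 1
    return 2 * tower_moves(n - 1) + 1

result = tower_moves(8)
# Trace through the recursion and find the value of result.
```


tower_moves(8)
= 2 * tower_moves(7) + 1
= 2 * (2 * tower_moves(6) + 1) + 1
= 2 * (2 * (2 * tower_moves(5) + 1) + 1) + 1
= 2 * (2 * (2 * (2 * tower_moves(4) + 1) + 1) + 1) + 1
= 2 * (2 * (2 * (2 * (2 * tower_moves(3) + 1) + 1) + 1) + 1) + 1
= 2 * (2 * (2 * (2 * (2 * (2 * tower_moves(2) + 1) + 1) + 1) + 1) + 1) + 1
= 2 * (2 * (2 * (2 * (2 * (2 * (2 * tower_moves(1) + 1) + 1) + 1) + 1) + 1) + 1) + 1
Now compute bottom-up:
tower_moves(1) = 1
tower_moves(2) = 2 * 1 + 1 = 3
tower_moves(3) = 2 * 3 + 1 = 7
tower_moves(4) = 2 * 7 + 1 = 15
tower_moves(5) = 2 * 15 + 1 = 31
tower_moves(6) = 2 * 31 + 1 = 63
tower_moves(7) = 2 * 63 + 1 = 127
tower_moves(8) = 2 * 127 + 1 = 255
= 255


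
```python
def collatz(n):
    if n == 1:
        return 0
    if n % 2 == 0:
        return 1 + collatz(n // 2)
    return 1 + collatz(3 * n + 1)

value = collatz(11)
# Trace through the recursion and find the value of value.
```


collatz(11)
11 is odd -> 3*11+1 = 34 -> collatz(34)
34 is even -> collatz(17)
17 is odd -> 3*17+1 = 52 -> collatz(52)
52 is even -> collatz(26)
26 is even -> collatz(13)
13 is odd -> 3*13+1 = 40 -> collatz(40)
40 is even -> collatz(20)
20 is even -> collatz(10)
10 is even -> collatz(5)
5 is odd -> 3*5+1 = 16 -> collatz(16)
16 is even -> collatz(8)
8 is even -> collatz(4)
4 is even -> collatz(2)
2 is even -> collatz(1)
Reached 1 after 14 steps
= 14


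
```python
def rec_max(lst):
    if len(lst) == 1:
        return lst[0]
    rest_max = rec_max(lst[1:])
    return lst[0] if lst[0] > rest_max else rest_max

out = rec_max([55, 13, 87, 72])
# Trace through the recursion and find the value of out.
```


rec_max([55, 13, 87, 72])
= compare 55 with rec_max([13, 87, 72])
= compare 13 with rec_max([87, 72])
= compare 87 with rec_max([72])
Base: rec_max([72]) = 72
compare 87 with 72: max = 87
compare 13 with 87: max = 87
compare 55 with 87: max = 87
= 87


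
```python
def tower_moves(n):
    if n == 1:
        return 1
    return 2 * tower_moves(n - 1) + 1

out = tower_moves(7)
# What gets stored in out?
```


tower_moves(7)
= 2 * tower_moves(6) + 1
= 2 * (2 * tower_moves(5) + 1) + 1
= 2 * (2 * (2 * tower_moves(4) + 1) + 1) + 1
= 2 * (2 * (2 * (2 * tower_moves(3) + 1) + 1) + 1) + 1
= 2 * (2 * (2 * (2 * (2 * tower_moves(2) + 1) + 1) + 1) + 1) + 1
= 2 * (2 * (2 * (2 * (2 * (2 * tower_moves(1) + 1) + 1) + 1) + 1) + 1) + 1
Now compute bottom-up:
tower_moves(1) = 1
tower_moves(2) = 2 * 1 + 1 = 3
tower_moves(3) = 2 * 3 + 1 = 7
tower_moves(4) = 2 * 7 + 1 = 15
tower_moves(5) = 2 * 15 + 1 = 31
tower_moves(6) = 2 * 31 + 1 = 63
tower_moves(7) = 2 * 63 + 1 = 127
= 127


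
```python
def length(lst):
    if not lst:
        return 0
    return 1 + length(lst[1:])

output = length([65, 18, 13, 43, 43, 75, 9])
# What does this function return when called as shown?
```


length([65, 18, 13, 43, 43, 75, 9])
= 1 + length([18, 13, 43, 43, 75, 9])
= 1 + 1 + length([13, 43, 43, 75, 9])
= 1 + 1 + 1 + length([43, 43, 75, 9])
= 1 + 1 + 1 + 1 + length([43, 75, 9])
= 1 + 1 + 1 + 1 + 1 + length([75, 9])
= 1 + 1 + 1 + 1 + 1 + 1 + length([9])
= 1 + 1 + 1 + 1 + 1 + 1 + 1 + length([])
= 1 + 1 + 1 + 1 + 1 + 1 + 1 + 0
= 7


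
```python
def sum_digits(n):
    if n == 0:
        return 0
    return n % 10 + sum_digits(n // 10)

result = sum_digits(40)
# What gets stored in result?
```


sum_digits(40)
= 0 + sum_digits(4)
= 0 + 4 + sum_digits(0)
= 0 + 4 + 0
= 4


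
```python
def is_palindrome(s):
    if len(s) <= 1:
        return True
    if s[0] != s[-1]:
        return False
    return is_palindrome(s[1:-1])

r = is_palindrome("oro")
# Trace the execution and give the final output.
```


is_palindrome("oro")
"oro": s[0]='o' == s[-1]='o' -> is_palindrome("r")
"r": len <= 1 -> True
= True


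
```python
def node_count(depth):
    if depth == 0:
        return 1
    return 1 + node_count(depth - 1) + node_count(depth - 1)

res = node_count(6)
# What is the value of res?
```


node_count(6)
= 1 + node_count(5) + node_count(5)
= 1 + 2 * node_count(5)
node_count(k) = 2^(k+1) - 1
node_count(0) = 1
node_count(1) = 3
node_count(2) = 7
node_count(3) = 15
node_count(4) = 31
node_count(6) = 2^7 - 1 = 127


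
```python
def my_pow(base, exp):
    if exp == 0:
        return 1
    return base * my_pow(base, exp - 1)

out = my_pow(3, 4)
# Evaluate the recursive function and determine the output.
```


my_pow(3, 4)
= 3 * my_pow(3, 3)
= 3 * 3 * my_pow(3, 2)
= 3 * 3 * 3 * my_pow(3, 1)
= 3 * 3 * 3 * 3 * my_pow(3, 0)
= 3 * 3 * 3 * 3 * 1
= 81


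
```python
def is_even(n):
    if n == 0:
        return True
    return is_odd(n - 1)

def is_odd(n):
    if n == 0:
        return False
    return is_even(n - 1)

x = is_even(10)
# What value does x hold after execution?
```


is_even(10)
= is_odd(9)
= is_even(8)
= is_odd(7)
= is_even(6)
= is_odd(5)
= is_even(4)
= is_odd(3)
= is_even(2)
= is_odd(1)
= is_even(0)
n == 0: return True
= True


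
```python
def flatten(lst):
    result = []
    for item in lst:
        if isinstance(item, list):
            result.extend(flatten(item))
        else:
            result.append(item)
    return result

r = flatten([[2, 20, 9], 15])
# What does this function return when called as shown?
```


flatten([[2, 20, 9], 15])
Processing each element:
  [2, 20, 9] is a list -> flatten recursively -> [2, 20, 9]
  15 is not a list -> append 15
= [2, 20, 9, 15]


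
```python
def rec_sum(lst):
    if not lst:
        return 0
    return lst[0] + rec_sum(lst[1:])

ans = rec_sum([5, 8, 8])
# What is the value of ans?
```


rec_sum([5, 8, 8])
= 5 + rec_sum([8, 8])
= 5 + 8 + rec_sum([8])
= 5 + 8 + 8 + rec_sum([])
= 5 + 8 + 8 + 0
= 21


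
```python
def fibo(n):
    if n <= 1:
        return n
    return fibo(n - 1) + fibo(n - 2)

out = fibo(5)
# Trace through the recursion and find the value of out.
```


fibo(5)
= fibo(4) + fibo(3)
= (fibo(3) + fibo(2)) + fibo(3)
Computing bottom-up: fibo(0)=0, fibo(1)=1, fibo(2)=1, fibo(3)=2, fibo(4)=3, fibo(5)=5
= 5


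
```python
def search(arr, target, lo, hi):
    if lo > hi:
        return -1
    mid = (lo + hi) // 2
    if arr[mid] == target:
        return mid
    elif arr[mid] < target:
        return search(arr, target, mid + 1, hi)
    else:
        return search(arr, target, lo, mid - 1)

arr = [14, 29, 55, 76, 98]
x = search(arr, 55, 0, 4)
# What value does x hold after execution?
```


search(arr, 55, 0, 4)
lo=0, hi=4, mid=2, arr[mid]=55
arr[2] == 55, found at index 2
= 2


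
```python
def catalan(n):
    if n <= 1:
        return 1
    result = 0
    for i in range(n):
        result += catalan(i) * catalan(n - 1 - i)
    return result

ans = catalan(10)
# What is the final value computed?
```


catalan(10)
= sum of catalan(i) * catalan(10-1-i) for i in 0..9
First compute sub-values bottom-up:
  catalan(0) = 1, catalan(1) = 1
  catalan(2) = 1*1 + 1*1 = 2
  catalan(3) = 1*2 + 1*1 + 2*1 = 5
  catalan(4) = 1*5 + 1*2 + 2*1 + 5*1 = 14
  catalan(5) = 1*14 + 1*5 + 2*2 + 5*1 + 14*1 = 42
  catalan(6) = 1*42 + 1*14 + 2*5 + 5*2 + 14*1 + 42*1 = 132
  catalan(7) = 1*132 + 1*42 + 2*14 + 5*5 + 14*2 + 42*1 + 132*1 = 429
  catalan(8) = 1*429 + 1*132 + 2*42 + 5*14 + 14*5 + 42*2 + 132*1 + 429*1 = 1430
  catalan(9) = 1*1430 + 1*429 + 2*132 + 5*42 + 14*14 + 42*5 + 132*2 + 429*1 + 1430*1 = 4862
Now catalan(10):
  catalan(0)*catalan(9) = 1*4862 = 4862
  catalan(1)*catalan(8) = 1*1430 = 1430
  catalan(2)*catalan(7) = 2*429 = 858
  catalan(3)*catalan(6) = 5*132 = 660
  catalan(4)*catalan(5) = 14*42 = 588
  catalan(5)*catalan(4) = 42*14 = 588
  catalan(6)*catalan(3) = 132*5 = 660
  catalan(7)*catalan(2) = 429*2 = 858
  catalan(8)*catalan(1) = 1430*1 = 1430
  catalan(9)*catalan(0) = 4862*1 = 4862
= 4862 + 1430 + 858 + 660 + 588 + 588 + 660 + 858 + 1430 + 4862
= 16796


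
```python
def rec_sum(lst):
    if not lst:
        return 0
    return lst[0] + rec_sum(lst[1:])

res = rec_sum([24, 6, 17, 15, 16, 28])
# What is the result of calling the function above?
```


rec_sum([24, 6, 17, 15, 16, 28])
= 24 + rec_sum([6, 17, 15, 16, 28])
= 24 + 6 + rec_sum([17, 15, 16, 28])
= 24 + 6 + 17 + rec_sum([15, 16, 28])
= 24 + 6 + 17 + 15 + rec_sum([16, 28])
= 24 + 6 + 17 + 15 + 16 + rec_sum([28])
= 24 + 6 + 17 + 15 + 16 + 28 + rec_sum([])
= 24 + 6 + 17 + 15 + 16 + 28 + 0
= 106


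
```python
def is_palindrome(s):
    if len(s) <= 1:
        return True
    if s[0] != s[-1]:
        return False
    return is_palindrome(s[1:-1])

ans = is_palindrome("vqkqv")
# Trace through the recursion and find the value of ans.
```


is_palindrome("vqkqv")
"vqkqv": s[0]='v' == s[-1]='v' -> is_palindrome("qkq")
"qkq": s[0]='q' == s[-1]='q' -> is_palindrome("k")
"k": len <= 1 -> True
= True


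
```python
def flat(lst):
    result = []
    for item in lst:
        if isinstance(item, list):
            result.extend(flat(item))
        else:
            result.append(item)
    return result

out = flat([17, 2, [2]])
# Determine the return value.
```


flat([17, 2, [2]])
Processing each element:
  17 is not a list -> append 17
  2 is not a list -> append 2
  [2] is a list -> flat recursively -> [2]
= [17, 2, 2]


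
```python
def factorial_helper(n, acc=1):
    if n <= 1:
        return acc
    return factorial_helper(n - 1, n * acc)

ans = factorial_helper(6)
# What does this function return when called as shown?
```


factorial_helper(6, 1)
= factorial_helper(5, 6 * 1) = factorial_helper(5, 6)
= factorial_helper(4, 5 * 6) = factorial_helper(4, 30)
= factorial_helper(3, 4 * 30) = factorial_helper(3, 120)
= factorial_helper(2, 3 * 120) = factorial_helper(2, 360)
= factorial_helper(1, 2 * 360) = factorial_helper(1, 720)
n <= 1, return acc = 720


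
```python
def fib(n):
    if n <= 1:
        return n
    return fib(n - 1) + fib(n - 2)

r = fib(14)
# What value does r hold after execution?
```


fib(14)
= fib(13) + fib(12)
= (fib(12) + fib(11)) + fib(12)
Computing bottom-up: fib(0)=0, fib(1)=1, fib(2)=1, fib(3)=2, fib(4)=3, fib(5)=5, fib(6)=8, fib(7)=13, fib(8)=21, fib(9)=34, fib(10)=55, fib(11)=89, fib(12)=144, fib(13)=233, fib(14)=377
= 377


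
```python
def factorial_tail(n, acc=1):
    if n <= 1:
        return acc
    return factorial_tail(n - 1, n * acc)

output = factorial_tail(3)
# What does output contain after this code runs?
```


factorial_tail(3, 1)
= factorial_tail(2, 3 * 1) = factorial_tail(2, 3)
= factorial_tail(1, 2 * 3) = factorial_tail(1, 6)
n <= 1, return acc = 6


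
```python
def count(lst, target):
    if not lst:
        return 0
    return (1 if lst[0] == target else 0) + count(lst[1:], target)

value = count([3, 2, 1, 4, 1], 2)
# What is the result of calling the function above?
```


count([3, 2, 1, 4, 1], 2)
lst[0]=3 != 2: 0 + count([2, 1, 4, 1], 2)
lst[0]=2 == 2: 1 + count([1, 4, 1], 2)
lst[0]=1 != 2: 0 + count([4, 1], 2)
lst[0]=4 != 2: 0 + count([1], 2)
lst[0]=1 != 2: 0 + count([], 2)
= 1


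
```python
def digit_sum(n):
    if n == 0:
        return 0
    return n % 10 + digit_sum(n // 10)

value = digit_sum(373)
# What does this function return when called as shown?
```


digit_sum(373)
= 3 + digit_sum(37)
= 3 + 7 + digit_sum(3)
= 3 + 7 + 3 + digit_sum(0)
= 3 + 7 + 3 + 0
= 13


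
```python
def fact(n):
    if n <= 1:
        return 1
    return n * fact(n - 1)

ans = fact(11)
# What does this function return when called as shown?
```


fact(11)
= 11 * fact(10)
= 11 * 10 * fact(9)
= 11 * 10 * 9 * fact(8)
= 11 * 10 * 9 * 8 * fact(7)
= 11 * 10 * 9 * 8 * 7 * fact(6)
= 11 * 10 * 9 * 8 * 7 * 6 * fact(5)
= 11 * 10 * 9 * 8 * 7 * 6 * 5 * fact(4)
= 11 * 10 * 9 * 8 * 7 * 6 * 5 * 4 * fact(3)
= 11 * 10 * 9 * 8 * 7 * 6 * 5 * 4 * 3 * fact(2)
= 11 * 10 * 9 * 8 * 7 * 6 * 5 * 4 * 3 * 2 * fact(1)
= 11 * 10 * 9 * 8 * 7 * 6 * 5 * 4 * 3 * 2 * 1
= 39916800


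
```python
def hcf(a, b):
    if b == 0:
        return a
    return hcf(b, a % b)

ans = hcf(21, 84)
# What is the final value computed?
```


hcf(21, 84)
= hcf(84, 21 % 84) = hcf(84, 21)
= hcf(21, 84 % 21) = hcf(21, 0)
b == 0, return a = 21


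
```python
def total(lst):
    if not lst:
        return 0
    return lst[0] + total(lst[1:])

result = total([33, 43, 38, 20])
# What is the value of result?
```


total([33, 43, 38, 20])
= 33 + total([43, 38, 20])
= 33 + 43 + total([38, 20])
= 33 + 43 + 38 + total([20])
= 33 + 43 + 38 + 20 + total([])
= 33 + 43 + 38 + 20 + 0
= 134


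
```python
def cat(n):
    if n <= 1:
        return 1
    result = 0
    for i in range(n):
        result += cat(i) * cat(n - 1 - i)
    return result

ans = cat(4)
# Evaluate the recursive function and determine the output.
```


cat(4)
= sum of cat(i) * cat(4-1-i) for i in 0..3
First compute sub-values bottom-up:
  cat(0) = 1, cat(1) = 1
  cat(2) = 1*1 + 1*1 = 2
  cat(3) = 1*2 + 1*1 + 2*1 = 5
Now cat(4):
  cat(0)*cat(3) = 1*5 = 5
  cat(1)*cat(2) = 1*2 = 2
  cat(2)*cat(1) = 2*1 = 2
  cat(3)*cat(0) = 5*1 = 5
= 5 + 2 + 2 + 5
= 14
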